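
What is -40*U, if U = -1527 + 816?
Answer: 28440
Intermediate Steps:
U = -711
-40*U = -40*(-711) = 28440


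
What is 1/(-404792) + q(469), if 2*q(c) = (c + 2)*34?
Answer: 3241169543/404792 ≈ 8007.0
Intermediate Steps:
q(c) = 34 + 17*c (q(c) = ((c + 2)*34)/2 = ((2 + c)*34)/2 = (68 + 34*c)/2 = 34 + 17*c)
1/(-404792) + q(469) = 1/(-404792) + (34 + 17*469) = -1/404792 + (34 + 7973) = -1/404792 + 8007 = 3241169543/404792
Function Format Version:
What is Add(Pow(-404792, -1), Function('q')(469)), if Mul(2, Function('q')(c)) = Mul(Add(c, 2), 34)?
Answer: Rational(3241169543, 404792) ≈ 8007.0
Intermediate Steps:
Function('q')(c) = Add(34, Mul(17, c)) (Function('q')(c) = Mul(Rational(1, 2), Mul(Add(c, 2), 34)) = Mul(Rational(1, 2), Mul(Add(2, c), 34)) = Mul(Rational(1, 2), Add(68, Mul(34, c))) = Add(34, Mul(17, c)))
Add(Pow(-404792, -1), Function('q')(469)) = Add(Pow(-404792, -1), Add(34, Mul(17, 469))) = Add(Rational(-1, 404792), Add(34, 7973)) = Add(Rational(-1, 404792), 8007) = Rational(3241169543, 404792)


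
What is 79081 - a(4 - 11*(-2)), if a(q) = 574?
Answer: 78507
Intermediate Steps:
79081 - a(4 - 11*(-2)) = 79081 - 1*574 = 79081 - 574 = 78507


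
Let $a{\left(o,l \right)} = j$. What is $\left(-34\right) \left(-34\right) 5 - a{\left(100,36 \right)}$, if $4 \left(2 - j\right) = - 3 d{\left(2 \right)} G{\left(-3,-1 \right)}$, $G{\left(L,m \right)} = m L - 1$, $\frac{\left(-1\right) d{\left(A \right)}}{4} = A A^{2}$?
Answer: $5826$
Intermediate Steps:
$d{\left(A \right)} = - 4 A^{3}$ ($d{\left(A \right)} = - 4 A A^{2} = - 4 A^{3}$)
$G{\left(L,m \right)} = -1 + L m$ ($G{\left(L,m \right)} = L m - 1 = -1 + L m$)
$j = -46$ ($j = 2 - \frac{- 3 \left(- 4 \cdot 2^{3}\right) \left(-1 - -3\right)}{4} = 2 - \frac{- 3 \left(\left(-4\right) 8\right) \left(-1 + 3\right)}{4} = 2 - \frac{\left(-3\right) \left(-32\right) 2}{4} = 2 - \frac{96 \cdot 2}{4} = 2 - 48 = -46$)
$a{\left(o,l \right)} = -46$
$\left(-34\right) \left(-34\right) 5 - a{\left(100,36 \right)} = \left(-34\right) \left(-34\right) 5 - -46 = 1156 \cdot 5 + 46 = 5780 + 46 = 5826$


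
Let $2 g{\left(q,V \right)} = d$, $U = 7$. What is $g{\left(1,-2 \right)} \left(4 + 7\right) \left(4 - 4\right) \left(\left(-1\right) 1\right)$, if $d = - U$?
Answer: $0$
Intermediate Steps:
$d = -7$ ($d = \left(-1\right) 7 = -7$)
$g{\left(q,V \right)} = - \frac{7}{2}$ ($g{\left(q,V \right)} = \frac{1}{2} \left(-7\right) = - \frac{7}{2}$)
$g{\left(1,-2 \right)} \left(4 + 7\right) \left(4 - 4\right) \left(\left(-1\right) 1\right) = - \frac{7 \left(4 + 7\right) \left(4 - 4\right)}{2} \left(\left(-1\right) 1\right) = - \frac{7 \cdot 11 \cdot 0}{2} \left(-1\right) = \left(- \frac{7}{2}\right) 0 \left(-1\right) = 0 \left(-1\right) = 0$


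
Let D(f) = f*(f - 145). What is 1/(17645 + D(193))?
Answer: 1/26909 ≈ 3.7162e-5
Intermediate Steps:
D(f) = f*(-145 + f)
1/(17645 + D(193)) = 1/(17645 + 193*(-145 + 193)) = 1/(17645 + 193*48) = 1/(17645 + 9264) = 1/26909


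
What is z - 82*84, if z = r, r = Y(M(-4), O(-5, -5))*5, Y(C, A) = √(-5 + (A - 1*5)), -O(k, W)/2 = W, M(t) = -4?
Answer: -6888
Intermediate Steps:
O(k, W) = -2*W
Y(C, A) = √(-10 + A) (Y(C, A) = √(-5 + (A - 5)) = √(-5 + (-5 + A)) = √(-10 + A))
r = 0 (r = √(-10 - 2*(-5))*5 = √(-10 + 10)*5 = √0*5 = 0*5 = 0)
z = 0
z - 82*84 = 0 - 82*84 = 0 - 6888 = -6888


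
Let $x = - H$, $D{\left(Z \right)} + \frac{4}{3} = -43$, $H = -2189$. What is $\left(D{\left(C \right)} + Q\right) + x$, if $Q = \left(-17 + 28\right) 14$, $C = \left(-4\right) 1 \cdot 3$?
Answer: $\frac{6896}{3} \approx 2298.7$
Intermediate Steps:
$C = -12$ ($C = \left(-4\right) 3 = -12$)
$D{\left(Z \right)} = - \frac{133}{3}$ ($D{\left(Z \right)} = - \frac{4}{3} - 43 = - \frac{133}{3}$)
$Q = 154$ ($Q = 11 \cdot 14 = 154$)
$x = 2189$ ($x = \left(-1\right) \left(-2189\right) = 2189$)
$\left(D{\left(C \right)} + Q\right) + x = \left(- \frac{133}{3} + 154\right) + 2189 = \frac{329}{3} + 2189 = \frac{6896}{3}$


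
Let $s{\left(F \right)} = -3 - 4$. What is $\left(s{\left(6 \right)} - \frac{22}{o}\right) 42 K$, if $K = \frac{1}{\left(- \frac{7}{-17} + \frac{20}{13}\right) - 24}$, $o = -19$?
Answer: $\frac{1030302}{92587} \approx 11.128$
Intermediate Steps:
$K = - \frac{221}{4873}$ ($K = \frac{1}{\left(\left(-7\right) \left(- \frac{1}{17}\right) + 20 \cdot \frac{1}{13}\right) - 24} = \frac{1}{\left(\frac{7}{17} + \frac{20}{13}\right) - 24} = \frac{1}{\frac{431}{221} - 24} = \frac{1}{- \frac{4873}{221}} = - \frac{221}{4873} \approx -0.045352$)
$s{\left(F \right)} = -7$
$\left(s{\left(6 \right)} - \frac{22}{o}\right) 42 K = \left(-7 - \frac{22}{-19}\right) 42 \left(- \frac{221}{4873}\right) = \left(-7 - 22 \left(- \frac{1}{19}\right)\right) 42 \left(- \frac{221}{4873}\right) = \left(-7 - - \frac{22}{19}\right) 42 \left(- \frac{221}{4873}\right) = \left(-7 + \frac{22}{19}\right) 42 \left(- \frac{221}{4873}\right) = \left(- \frac{111}{19}\right) 42 \left(- \frac{221}{4873}\right) = \left(- \frac{4662}{19}\right) \left(- \frac{221}{4873}\right) = \frac{1030302}{92587}$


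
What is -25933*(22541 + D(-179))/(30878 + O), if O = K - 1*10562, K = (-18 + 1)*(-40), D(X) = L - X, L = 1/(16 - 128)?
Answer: -65990123187/2351552 ≈ -28062.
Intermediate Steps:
L = -1/112 (L = 1/(-112) = -1/112 ≈ -0.0089286)
D(X) = -1/112 - X
K = 680 (K = -17*(-40) = 680)
O = -9882 (O = 680 - 1*10562 = 680 - 10562 = -9882)
-25933*(22541 + D(-179))/(30878 + O) = -25933*(22541 + (-1/112 - 1*(-179)))/(30878 - 9882) = -25933/(20996/(22541 + (-1/112 + 179))) = -25933/(20996/(22541 + 20047/112)) = -25933/(20996/(2544639/112)) = -25933/(20996*(112/2544639)) = -25933/2351552/2544639 = -25933*2544639/2351552 = -65990123187/2351552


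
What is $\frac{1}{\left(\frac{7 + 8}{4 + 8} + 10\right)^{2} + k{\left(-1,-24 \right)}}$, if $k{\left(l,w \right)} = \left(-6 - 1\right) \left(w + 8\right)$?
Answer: $\frac{16}{3817} \approx 0.0041918$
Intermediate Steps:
$k{\left(l,w \right)} = -56 - 7 w$ ($k{\left(l,w \right)} = - 7 \left(8 + w\right) = -56 - 7 w$)
$\frac{1}{\left(\frac{7 + 8}{4 + 8} + 10\right)^{2} + k{\left(-1,-24 \right)}} = \frac{1}{\left(\frac{7 + 8}{4 + 8} + 10\right)^{2} - -112} = \frac{1}{\left(\frac{15}{12} + 10\right)^{2} + \left(-56 + 168\right)} = \frac{1}{\left(15 \cdot \frac{1}{12} + 10\right)^{2} + 112} = \frac{1}{\left(\frac{5}{4} + 10\right)^{2} + 112} = \frac{1}{\left(\frac{45}{4}\right)^{2} + 112} = \frac{1}{\frac{2025}{16} + 112} = \frac{1}{\frac{3817}{16}} = \frac{16}{3817}$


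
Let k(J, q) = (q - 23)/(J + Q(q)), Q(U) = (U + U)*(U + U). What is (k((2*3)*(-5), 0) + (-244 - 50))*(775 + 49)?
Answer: -3624364/15 ≈ -2.4162e+5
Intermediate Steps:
Q(U) = 4*U**2 (Q(U) = (2*U)*(2*U) = 4*U**2)
k(J, q) = (-23 + q)/(J + 4*q**2) (k(J, q) = (q - 23)/(J + 4*q**2) = (-23 + q)/(J + 4*q**2))
(k((2*3)*(-5), 0) + (-244 - 50))*(775 + 49) = ((-23 + 0)/((2*3)*(-5) + 4*0**2) + (-244 - 50))*(775 + 49) = (-23/(6*(-5) + 4*0) - 294)*824 = (-23/(-30 + 0) - 294)*824 = (-23/(-30) - 294)*824 = (-1/30*(-23) - 294)*824 = (23/30 - 294)*824 = -8797/30*824 = -3624364/15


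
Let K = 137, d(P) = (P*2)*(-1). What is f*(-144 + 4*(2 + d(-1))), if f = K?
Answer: -17536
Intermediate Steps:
d(P) = -2*P (d(P) = (2*P)*(-1) = -2*P)
f = 137
f*(-144 + 4*(2 + d(-1))) = 137*(-144 + 4*(2 - 2*(-1))) = 137*(-144 + 4*(2 + 2)) = 137*(-144 + 4*4) = 137*(-144 + 16) = 137*(-128) = -17536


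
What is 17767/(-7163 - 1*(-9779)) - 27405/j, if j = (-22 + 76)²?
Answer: -563/216 ≈ -2.6065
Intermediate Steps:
j = 2916 (j = 54² = 2916)
17767/(-7163 - 1*(-9779)) - 27405/j = 17767/(-7163 - 1*(-9779)) - 27405/2916 = 17767/(-7163 + 9779) - 27405*1/2916 = 17767/2616 - 1015/108 = 17767*(1/2616) - 1015/108 = 163/24 - 1015/108 = -563/216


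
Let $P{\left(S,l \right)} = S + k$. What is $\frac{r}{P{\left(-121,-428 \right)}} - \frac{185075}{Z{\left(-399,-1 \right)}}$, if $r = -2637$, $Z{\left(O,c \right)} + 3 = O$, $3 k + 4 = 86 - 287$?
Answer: $\frac{54151411}{114168} \approx 474.31$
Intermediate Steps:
$k = - \frac{205}{3}$ ($k = - \frac{4}{3} + \frac{86 - 287}{3} = - \frac{4}{3} + \frac{1}{3} \left(-201\right) = - \frac{4}{3} - 67 = - \frac{205}{3} \approx -68.333$)
$Z{\left(O,c \right)} = -3 + O$
$P{\left(S,l \right)} = - \frac{205}{3} + S$ ($P{\left(S,l \right)} = S - \frac{205}{3} = - \frac{205}{3} + S$)
$\frac{r}{P{\left(-121,-428 \right)}} - \frac{185075}{Z{\left(-399,-1 \right)}} = - \frac{2637}{- \frac{205}{3} - 121} - \frac{185075}{-3 - 399} = - \frac{2637}{- \frac{568}{3}} - \frac{185075}{-402} = \left(-2637\right) \left(- \frac{3}{568}\right) - - \frac{185075}{402} = \frac{7911}{568} + \frac{185075}{402} = \frac{54151411}{114168}$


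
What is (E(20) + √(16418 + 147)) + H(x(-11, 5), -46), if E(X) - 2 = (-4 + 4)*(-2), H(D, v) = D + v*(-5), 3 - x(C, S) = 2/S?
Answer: 1173/5 + √16565 ≈ 363.31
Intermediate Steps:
x(C, S) = 3 - 2/S
H(D, v) = D - 5*v
E(X) = 2 (E(X) = 2 + (-4 + 4)*(-2) = 2 + 0*(-2) = 2 + 0 = 2)
(E(20) + √(16418 + 147)) + H(x(-11, 5), -46) = (2 + √(16418 + 147)) + ((3 - 2/5) - 5*(-46)) = (2 + √16565) + ((3 - 2*⅕) + 230) = (2 + √16565) + ((3 - ⅖) + 230) = (2 + √16565) + (13/5 + 230) = (2 + √16565) + 1163/5 = 1173/5 + √16565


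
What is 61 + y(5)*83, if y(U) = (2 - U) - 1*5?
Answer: -603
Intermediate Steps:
y(U) = -3 - U (y(U) = (2 - U) - 5 = -3 - U)
61 + y(5)*83 = 61 + (-3 - 1*5)*83 = 61 + (-3 - 5)*83 = 61 - 8*83 = 61 - 664 = -603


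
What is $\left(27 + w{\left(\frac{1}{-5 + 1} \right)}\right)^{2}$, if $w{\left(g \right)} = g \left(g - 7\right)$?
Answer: $\frac{212521}{256} \approx 830.16$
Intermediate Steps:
$w{\left(g \right)} = g \left(-7 + g\right)$
$\left(27 + w{\left(\frac{1}{-5 + 1} \right)}\right)^{2} = \left(27 + \frac{-7 + \frac{1}{-5 + 1}}{-5 + 1}\right)^{2} = \left(27 + \frac{-7 + \frac{1}{-4}}{-4}\right)^{2} = \left(27 - \frac{-7 - \frac{1}{4}}{4}\right)^{2} = \left(27 - - \frac{29}{16}\right)^{2} = \left(27 + \frac{29}{16}\right)^{2} = \left(\frac{461}{16}\right)^{2} = \frac{212521}{256}$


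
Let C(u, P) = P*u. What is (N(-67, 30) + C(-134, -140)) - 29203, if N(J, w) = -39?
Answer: -10482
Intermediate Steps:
(N(-67, 30) + C(-134, -140)) - 29203 = (-39 - 140*(-134)) - 29203 = (-39 + 18760) - 29203 = 18721 - 29203 = -10482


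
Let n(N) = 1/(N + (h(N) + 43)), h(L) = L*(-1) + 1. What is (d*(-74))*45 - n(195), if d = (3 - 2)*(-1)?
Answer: 146519/44 ≈ 3330.0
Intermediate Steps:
d = -1 (d = 1*(-1) = -1)
h(L) = 1 - L (h(L) = -L + 1 = 1 - L)
n(N) = 1/44 (n(N) = 1/(N + ((1 - N) + 43)) = 1/(N + (44 - N)) = 1/44)
(d*(-74))*45 - n(195) = -1*(-74)*45 - 1*1/44 = 74*45 - 1/44 = 3330 - 1/44 = 146519/44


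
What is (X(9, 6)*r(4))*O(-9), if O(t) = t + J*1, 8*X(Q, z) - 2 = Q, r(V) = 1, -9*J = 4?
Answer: -935/72 ≈ -12.986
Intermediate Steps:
J = -4/9 (J = -⅑*4 = -4/9 ≈ -0.44444)
X(Q, z) = ¼ + Q/8
O(t) = -4/9 + t (O(t) = t - 4/9*1 = t - 4/9 = -4/9 + t)
(X(9, 6)*r(4))*O(-9) = ((¼ + (⅛)*9)*1)*(-4/9 - 9) = ((¼ + 9/8)*1)*(-85/9) = ((11/8)*1)*(-85/9) = (11/8)*(-85/9) = -935/72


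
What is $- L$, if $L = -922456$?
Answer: $922456$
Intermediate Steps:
$- L = \left(-1\right) \left(-922456\right) = 922456$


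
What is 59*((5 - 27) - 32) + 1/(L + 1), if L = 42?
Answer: -136997/43 ≈ -3186.0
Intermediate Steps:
59*((5 - 27) - 32) + 1/(L + 1) = 59*((5 - 27) - 32) + 1/(42 + 1) = 59*(-22 - 32) + 1/43 = 59*(-54) + 1/43 = -3186 + 1/43 = -136997/43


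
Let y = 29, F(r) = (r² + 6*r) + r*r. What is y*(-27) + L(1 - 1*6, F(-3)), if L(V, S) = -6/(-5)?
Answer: -3909/5 ≈ -781.80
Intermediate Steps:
F(r) = 2*r² + 6*r (F(r) = (r² + 6*r) + r² = 2*r² + 6*r)
L(V, S) = 6/5 (L(V, S) = -6*(-⅕) = 6/5)
y*(-27) + L(1 - 1*6, F(-3)) = 29*(-27) + 6/5 = -783 + 6/5 = -3909/5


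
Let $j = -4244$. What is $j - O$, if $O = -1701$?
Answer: $-2543$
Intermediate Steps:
$j - O = -4244 - -1701 = -4244 + 1701 = -2543$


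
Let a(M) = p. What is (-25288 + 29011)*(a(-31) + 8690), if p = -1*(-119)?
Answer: 32795907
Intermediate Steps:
p = 119
a(M) = 119
(-25288 + 29011)*(a(-31) + 8690) = (-25288 + 29011)*(119 + 8690) = 3723*8809 = 32795907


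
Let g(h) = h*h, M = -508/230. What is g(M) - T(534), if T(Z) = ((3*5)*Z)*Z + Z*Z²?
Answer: -2070382202384/13225 ≈ -1.5655e+8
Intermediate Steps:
M = -254/115 (M = -508*1/230 = -254/115 ≈ -2.2087)
g(h) = h²
T(Z) = Z³ + 15*Z² (T(Z) = (15*Z)*Z + Z³ = 15*Z² + Z³ = Z³ + 15*Z²)
g(M) - T(534) = (-254/115)² - 534²*(15 + 534) = 64516/13225 - 285156*549 = 64516/13225 - 1*156550644 = 64516/13225 - 156550644 = -2070382202384/13225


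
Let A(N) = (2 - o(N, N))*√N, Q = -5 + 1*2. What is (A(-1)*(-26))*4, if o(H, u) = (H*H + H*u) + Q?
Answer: -312*I ≈ -312.0*I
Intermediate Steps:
Q = -3 (Q = -5 + 2 = -3)
o(H, u) = -3 + H² + H*u (o(H, u) = (H*H + H*u) - 3 = (H² + H*u) - 3 = -3 + H² + H*u)
A(N) = √N*(5 - 2*N²) (A(N) = (2 - (-3 + N² + N*N))*√N = (2 - (-3 + N² + N²))*√N = (2 - (-3 + 2*N²))*√N = (2 + (3 - 2*N²))*√N = (5 - 2*N²)*√N = √N*(5 - 2*N²))
(A(-1)*(-26))*4 = ((√(-1)*(5 - 2*(-1)²))*(-26))*4 = ((I*(5 - 2*1))*(-26))*4 = ((I*(5 - 2))*(-26))*4 = ((I*3)*(-26))*4 = ((3*I)*(-26))*4 = -78*I*4 = -312*I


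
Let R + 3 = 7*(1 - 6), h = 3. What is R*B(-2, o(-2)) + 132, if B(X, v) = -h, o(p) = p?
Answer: 246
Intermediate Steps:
B(X, v) = -3 (B(X, v) = -1*3 = -3)
R = -38 (R = -3 + 7*(1 - 6) = -3 + 7*(-5) = -3 - 35 = -38)
R*B(-2, o(-2)) + 132 = -38*(-3) + 132 = 114 + 132 = 246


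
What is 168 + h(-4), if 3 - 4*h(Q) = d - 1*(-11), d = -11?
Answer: 675/4 ≈ 168.75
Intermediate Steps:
h(Q) = 3/4 (h(Q) = 3/4 - (-11 - 1*(-11))/4 = 3/4 - (-11 + 11)/4 = 3/4 - 1/4*0 = 3/4 + 0 = 3/4)
168 + h(-4) = 168 + 3/4 = 675/4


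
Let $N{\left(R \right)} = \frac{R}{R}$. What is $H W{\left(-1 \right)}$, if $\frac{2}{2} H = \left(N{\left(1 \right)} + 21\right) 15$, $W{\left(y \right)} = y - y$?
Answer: $0$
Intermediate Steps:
$N{\left(R \right)} = 1$
$W{\left(y \right)} = 0$
$H = 330$ ($H = \left(1 + 21\right) 15 = 22 \cdot 15 = 330$)
$H W{\left(-1 \right)} = 330 \cdot 0 = 0$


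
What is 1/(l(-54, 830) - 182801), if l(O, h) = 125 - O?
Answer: -1/182622 ≈ -5.4758e-6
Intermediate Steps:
1/(l(-54, 830) - 182801) = 1/((125 - 1*(-54)) - 182801) = 1/((125 + 54) - 182801) = 1/(179 - 182801) = 1/(-182622) = -1/182622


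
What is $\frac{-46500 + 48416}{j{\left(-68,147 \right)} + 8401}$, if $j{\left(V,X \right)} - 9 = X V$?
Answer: $- \frac{958}{793} \approx -1.2081$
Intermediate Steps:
$j{\left(V,X \right)} = 9 + V X$ ($j{\left(V,X \right)} = 9 + X V = 9 + V X$)
$\frac{-46500 + 48416}{j{\left(-68,147 \right)} + 8401} = \frac{-46500 + 48416}{\left(9 - 9996\right) + 8401} = \frac{1916}{\left(9 - 9996\right) + 8401} = \frac{1916}{-9987 + 8401} = \frac{1916}{-1586} = 1916 \left(- \frac{1}{1586}\right) = - \frac{958}{793}$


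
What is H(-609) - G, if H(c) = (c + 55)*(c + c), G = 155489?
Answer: 519283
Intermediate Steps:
H(c) = 2*c*(55 + c) (H(c) = (55 + c)*(2*c) = 2*c*(55 + c))
H(-609) - G = 2*(-609)*(55 - 609) - 1*155489 = 2*(-609)*(-554) - 155489 = 674772 - 155489 = 519283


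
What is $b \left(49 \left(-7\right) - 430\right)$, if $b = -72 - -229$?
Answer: $-121361$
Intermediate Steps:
$b = 157$ ($b = -72 + 229 = 157$)
$b \left(49 \left(-7\right) - 430\right) = 157 \left(49 \left(-7\right) - 430\right) = 157 \left(-343 - 430\right) = 157 \left(-773\right) = -121361$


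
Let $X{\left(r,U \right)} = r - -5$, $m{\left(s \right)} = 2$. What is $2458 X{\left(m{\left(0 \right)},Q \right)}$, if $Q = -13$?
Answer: $17206$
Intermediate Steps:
$X{\left(r,U \right)} = 5 + r$ ($X{\left(r,U \right)} = r + 5 = 5 + r$)
$2458 X{\left(m{\left(0 \right)},Q \right)} = 2458 \left(5 + 2\right) = 2458 \cdot 7 = 17206$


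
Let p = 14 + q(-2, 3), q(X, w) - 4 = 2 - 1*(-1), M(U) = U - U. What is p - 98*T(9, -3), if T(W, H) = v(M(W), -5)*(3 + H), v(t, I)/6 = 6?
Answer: 21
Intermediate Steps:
M(U) = 0
v(t, I) = 36 (v(t, I) = 6*6 = 36)
q(X, w) = 7 (q(X, w) = 4 + (2 - 1*(-1)) = 4 + (2 + 1) = 4 + 3 = 7)
p = 21 (p = 14 + 7 = 21)
T(W, H) = 108 + 36*H (T(W, H) = 36*(3 + H) = 108 + 36*H)
p - 98*T(9, -3) = 21 - 98*(108 + 36*(-3)) = 21 - 98*(108 - 108) = 21 - 98*0 = 21 + 0 = 21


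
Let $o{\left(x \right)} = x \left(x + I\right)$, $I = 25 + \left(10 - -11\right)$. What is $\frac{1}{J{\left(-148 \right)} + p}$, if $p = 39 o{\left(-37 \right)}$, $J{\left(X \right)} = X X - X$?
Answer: $\frac{1}{9065} \approx 0.00011031$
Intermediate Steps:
$I = 46$ ($I = 25 + \left(10 + 11\right) = 25 + 21 = 46$)
$o{\left(x \right)} = x \left(46 + x\right)$ ($o{\left(x \right)} = x \left(x + 46\right) = x \left(46 + x\right)$)
$J{\left(X \right)} = X^{2} - X$
$p = -12987$ ($p = 39 \left(- 37 \left(46 - 37\right)\right) = 39 \left(\left(-37\right) 9\right) = 39 \left(-333\right) = -12987$)
$\frac{1}{J{\left(-148 \right)} + p} = \frac{1}{- 148 \left(-1 - 148\right) - 12987} = \frac{1}{\left(-148\right) \left(-149\right) - 12987} = \frac{1}{22052 - 12987} = \frac{1}{9065}$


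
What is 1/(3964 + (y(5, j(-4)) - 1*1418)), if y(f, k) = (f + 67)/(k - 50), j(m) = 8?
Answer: 7/17810 ≈ 0.00039304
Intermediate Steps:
y(f, k) = (67 + f)/(-50 + k)
1/(3964 + (y(5, j(-4)) - 1*1418)) = 1/(3964 + ((67 + 5)/(-50 + 8) - 1*1418)) = 1/(3964 + (72/(-42) - 1418)) = 1/(3964 + (-1/42*72 - 1418)) = 1/(3964 + (-12/7 - 1418)) = 1/(3964 - 9938/7) = 1/(17810/7) = 7/17810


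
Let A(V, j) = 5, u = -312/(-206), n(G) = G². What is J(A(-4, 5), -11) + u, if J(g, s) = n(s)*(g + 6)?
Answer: 137249/103 ≈ 1332.5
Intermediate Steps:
u = 156/103 (u = -312*(-1/206) = 156/103 ≈ 1.5146)
J(g, s) = s²*(6 + g) (J(g, s) = s²*(g + 6) = s²*(6 + g))
J(A(-4, 5), -11) + u = (-11)²*(6 + 5) + 156/103 = 121*11 + 156/103 = 1331 + 156/103 = 137249/103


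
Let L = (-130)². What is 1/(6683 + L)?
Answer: 1/23583 ≈ 4.2403e-5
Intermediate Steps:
L = 16900
1/(6683 + L) = 1/(6683 + 16900) = 1/23583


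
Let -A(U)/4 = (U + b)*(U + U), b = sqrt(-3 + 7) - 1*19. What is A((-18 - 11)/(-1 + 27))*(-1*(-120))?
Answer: -3278160/169 ≈ -19397.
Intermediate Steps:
b = -17 (b = sqrt(4) - 19 = 2 - 19 = -17)
A(U) = -8*U*(-17 + U) (A(U) = -4*(U - 17)*(U + U) = -4*(-17 + U)*2*U = -8*U*(-17 + U))
A((-18 - 11)/(-1 + 27))*(-1*(-120)) = (8*((-18 - 11)/(-1 + 27))*(17 - (-18 - 11)/(-1 + 27)))*(-1*(-120)) = (8*(-29/26)*(17 - (-29)/26))*120 = (8*(-29*1/26)*(17 - (-29)/26))*120 = (8*(-29/26)*(17 - 1*(-29/26)))*120 = (8*(-29/26)*(17 + 29/26))*120 = (8*(-29/26)*(471/26))*120 = -27318/169*120 = -3278160/169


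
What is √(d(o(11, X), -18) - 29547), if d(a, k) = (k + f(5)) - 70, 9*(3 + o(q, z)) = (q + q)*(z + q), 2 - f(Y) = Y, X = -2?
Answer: I*√29638 ≈ 172.16*I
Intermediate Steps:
f(Y) = 2 - Y
o(q, z) = -3 + 2*q*(q + z)/9 (o(q, z) = -3 + ((q + q)*(z + q))/9 = -3 + ((2*q)*(q + z))/9 = -3 + (2*q*(q + z))/9 = -3 + 2*q*(q + z)/9)
d(a, k) = -73 + k (d(a, k) = (k + (2 - 1*5)) - 70 = (k + (2 - 5)) - 70 = (k - 3) - 70 = (-3 + k) - 70 = -73 + k)
√(d(o(11, X), -18) - 29547) = √((-73 - 18) - 29547) = √(-91 - 29547) = √(-29638) = I*√29638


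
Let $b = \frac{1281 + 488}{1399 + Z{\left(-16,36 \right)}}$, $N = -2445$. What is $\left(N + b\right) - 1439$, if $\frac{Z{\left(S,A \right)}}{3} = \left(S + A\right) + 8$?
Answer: $- \frac{5758203}{1483} \approx -3882.8$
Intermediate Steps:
$Z{\left(S,A \right)} = 24 + 3 A + 3 S$ ($Z{\left(S,A \right)} = 3 \left(\left(S + A\right) + 8\right) = 3 \left(\left(A + S\right) + 8\right) = 3 \left(8 + A + S\right) = 24 + 3 A + 3 S$)
$b = \frac{1769}{1483}$ ($b = \frac{1281 + 488}{1399 + \left(24 + 3 \cdot 36 + 3 \left(-16\right)\right)} = \frac{1769}{1399 + \left(24 + 108 - 48\right)} = \frac{1769}{1399 + 84} = \frac{1769}{1483} \approx 1.1929$)
$\left(N + b\right) - 1439 = \left(-2445 + \frac{1769}{1483}\right) - 1439 = - \frac{3624166}{1483} - 1439 = - \frac{5758203}{1483}$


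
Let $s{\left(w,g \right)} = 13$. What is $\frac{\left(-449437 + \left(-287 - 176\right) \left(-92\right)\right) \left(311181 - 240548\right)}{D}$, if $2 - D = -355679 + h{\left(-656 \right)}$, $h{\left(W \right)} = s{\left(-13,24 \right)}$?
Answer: $- \frac{28736400353}{355668} \approx -80796.0$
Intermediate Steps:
$h{\left(W \right)} = 13$
$D = 355668$ ($D = 2 - \left(-355679 + 13\right) = 2 - -355666 = 2 + 355666 = 355668$)
$\frac{\left(-449437 + \left(-287 - 176\right) \left(-92\right)\right) \left(311181 - 240548\right)}{D} = \frac{\left(-449437 + \left(-287 - 176\right) \left(-92\right)\right) \left(311181 - 240548\right)}{355668} = \left(-449437 - -42596\right) 70633 \cdot \frac{1}{355668} = \left(-449437 + 42596\right) 70633 \cdot \frac{1}{355668} = \left(-406841\right) 70633 \cdot \frac{1}{355668} = \left(-28736400353\right) \frac{1}{355668} = - \frac{28736400353}{355668}$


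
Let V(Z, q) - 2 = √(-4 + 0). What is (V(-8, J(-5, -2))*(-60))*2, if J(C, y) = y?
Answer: -240 - 240*I ≈ -240.0 - 240.0*I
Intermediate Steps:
V(Z, q) = 2 + 2*I (V(Z, q) = 2 + √(-4 + 0) = 2 + √(-4) = 2 + 2*I)
(V(-8, J(-5, -2))*(-60))*2 = ((2 + 2*I)*(-60))*2 = (-120 - 120*I)*2 = -240 - 240*I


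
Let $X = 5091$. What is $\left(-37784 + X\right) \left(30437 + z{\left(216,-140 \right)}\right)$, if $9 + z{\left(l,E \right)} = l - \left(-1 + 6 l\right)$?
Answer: $-959506857$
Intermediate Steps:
$z{\left(l,E \right)} = -8 - 5 l$ ($z{\left(l,E \right)} = -9 - \left(-1 + 5 l\right) = -8 - 5 l$)
$\left(-37784 + X\right) \left(30437 + z{\left(216,-140 \right)}\right) = \left(-37784 + 5091\right) \left(30437 - 1088\right) = - 32693 \left(30437 - 1088\right) = \left(-32693\right) 29349 = -959506857$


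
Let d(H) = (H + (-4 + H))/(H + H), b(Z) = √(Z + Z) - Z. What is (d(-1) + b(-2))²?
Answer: 21 + 20*I ≈ 21.0 + 20.0*I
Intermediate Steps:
b(Z) = -Z + √2*√Z (b(Z) = √(2*Z) - Z = √2*√Z - Z = -Z + √2*√Z)
d(H) = (-4 + 2*H)/(2*H) (d(H) = (-4 + 2*H)/((2*H)) = (-4 + 2*H)*(1/(2*H)) = (-4 + 2*H)/(2*H))
(d(-1) + b(-2))² = ((-2 - 1)/(-1) + (-1*(-2) + √2*√(-2)))² = (-1*(-3) + (2 + √2*(I*√2)))² = (3 + (2 + 2*I))² = (5 + 2*I)²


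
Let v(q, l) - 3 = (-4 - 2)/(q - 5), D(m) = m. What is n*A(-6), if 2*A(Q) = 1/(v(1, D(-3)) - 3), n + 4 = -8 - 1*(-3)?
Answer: -3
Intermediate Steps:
n = -9 (n = -4 + (-8 - 1*(-3)) = -4 + (-8 + 3) = -4 - 5 = -9)
v(q, l) = 3 - 6/(-5 + q) (v(q, l) = 3 + (-4 - 2)/(q - 5) = 3 - 6/(-5 + q))
A(Q) = ⅓ (A(Q) = 1/(2*(3*(-7 + 1)/(-5 + 1) - 3)) = 1/(2*(3*(-6)/(-4) - 3)) = 1/(2*(3*(-¼)*(-6) - 3)) = 1/(2*(9/2 - 3)) = 1/(2*(3/2)) = (½)*(⅔) = ⅓)
n*A(-6) = -9*⅓ = -3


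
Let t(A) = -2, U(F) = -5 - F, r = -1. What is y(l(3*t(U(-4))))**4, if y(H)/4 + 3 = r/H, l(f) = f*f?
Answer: 141158161/6561 ≈ 21515.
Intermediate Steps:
l(f) = f**2
y(H) = -12 - 4/H (y(H) = -12 + 4*(-1/H) = -12 - 4/H)
y(l(3*t(U(-4))))**4 = (-12 - 4/((3*(-2))**2))**4 = (-12 - 4/((-6)**2))**4 = (-12 - 4/36)**4 = (-12 - 4*1/36)**4 = (-12 - 1/9)**4 = (-109/9)**4 = 141158161/6561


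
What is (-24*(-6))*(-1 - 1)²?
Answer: 576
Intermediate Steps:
(-24*(-6))*(-1 - 1)² = 144*(-2)² = 144*4 = 576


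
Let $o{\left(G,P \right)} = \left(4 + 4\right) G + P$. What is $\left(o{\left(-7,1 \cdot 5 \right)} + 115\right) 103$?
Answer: $6592$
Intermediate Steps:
$o{\left(G,P \right)} = P + 8 G$ ($o{\left(G,P \right)} = 8 G + P = P + 8 G$)
$\left(o{\left(-7,1 \cdot 5 \right)} + 115\right) 103 = \left(\left(1 \cdot 5 + 8 \left(-7\right)\right) + 115\right) 103 = \left(\left(5 - 56\right) + 115\right) 103 = \left(-51 + 115\right) 103 = 64 \cdot 103 = 6592$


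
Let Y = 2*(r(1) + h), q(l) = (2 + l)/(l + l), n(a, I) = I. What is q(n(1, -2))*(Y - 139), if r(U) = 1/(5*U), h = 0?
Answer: 0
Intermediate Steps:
r(U) = 1/(5*U)
q(l) = (2 + l)/(2*l) (q(l) = (2 + l)/((2*l)) = (2 + l)*(1/(2*l)) = (2 + l)/(2*l))
Y = ⅖ (Y = 2*((⅕)/1 + 0) = 2*((⅕)*1 + 0) = 2*(⅕ + 0) = 2*(⅕) = ⅖ ≈ 0.40000)
q(n(1, -2))*(Y - 139) = ((½)*(2 - 2)/(-2))*(⅖ - 139) = ((½)*(-½)*0)*(-693/5) = 0*(-693/5) = 0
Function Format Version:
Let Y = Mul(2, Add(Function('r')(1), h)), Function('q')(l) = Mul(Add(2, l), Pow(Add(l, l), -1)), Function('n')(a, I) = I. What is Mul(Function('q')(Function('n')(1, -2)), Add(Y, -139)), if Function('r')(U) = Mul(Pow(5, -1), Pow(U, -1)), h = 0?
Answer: 0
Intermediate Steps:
Function('r')(U) = Mul(Rational(1, 5), Pow(U, -1))
Function('q')(l) = Mul(Rational(1, 2), Pow(l, -1), Add(2, l)) (Function('q')(l) = Mul(Add(2, l), Pow(Mul(2, l), -1)) = Mul(Add(2, l), Mul(Rational(1, 2), Pow(l, -1))) = Mul(Rational(1, 2), Pow(l, -1), Add(2, l)))
Y = Rational(2, 5) (Y = Mul(2, Add(Mul(Rational(1, 5), Pow(1, -1)), 0)) = Mul(2, Add(Mul(Rational(1, 5), 1), 0)) = Mul(2, Add(Rational(1, 5), 0)) = Mul(2, Rational(1, 5)) = Rational(2, 5) ≈ 0.40000)
Mul(Function('q')(Function('n')(1, -2)), Add(Y, -139)) = Mul(Mul(Rational(1, 2), Pow(-2, -1), Add(2, -2)), Add(Rational(2, 5), -139)) = Mul(Mul(Rational(1, 2), Rational(-1, 2), 0), Rational(-693, 5)) = Mul(0, Rational(-693, 5)) = 0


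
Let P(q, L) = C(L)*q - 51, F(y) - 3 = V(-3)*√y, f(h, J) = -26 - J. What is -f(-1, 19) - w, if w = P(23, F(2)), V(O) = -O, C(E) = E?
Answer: 27 - 69*√2 ≈ -70.581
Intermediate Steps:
F(y) = 3 + 3*√y (F(y) = 3 + (-1*(-3))*√y = 3 + 3*√y)
P(q, L) = -51 + L*q (P(q, L) = L*q - 51 = -51 + L*q)
w = 18 + 69*√2 (w = -51 + (3 + 3*√2)*23 = -51 + (69 + 69*√2) = 18 + 69*√2 ≈ 115.58)
-f(-1, 19) - w = -(-26 - 1*19) - (18 + 69*√2) = -(-26 - 19) + (-18 - 69*√2) = -1*(-45) + (-18 - 69*√2) = 45 + (-18 - 69*√2) = 27 - 69*√2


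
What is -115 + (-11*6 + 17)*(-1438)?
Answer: 70347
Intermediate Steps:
-115 + (-11*6 + 17)*(-1438) = -115 + (-66 + 17)*(-1438) = -115 - 49*(-1438) = -115 + 70462 = 70347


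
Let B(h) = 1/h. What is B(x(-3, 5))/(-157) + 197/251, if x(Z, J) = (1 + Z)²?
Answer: 123465/157628 ≈ 0.78327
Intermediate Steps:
B(x(-3, 5))/(-157) + 197/251 = 1/((1 - 3)²*(-157)) + 197/251 = -1/157/(-2)² + 197*(1/251) = -1/157/4 + 197/251 = (¼)*(-1/157) + 197/251 = -1/628 + 197/251 = 123465/157628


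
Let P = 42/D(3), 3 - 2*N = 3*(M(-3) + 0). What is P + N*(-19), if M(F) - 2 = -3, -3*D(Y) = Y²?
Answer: -71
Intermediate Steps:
D(Y) = -Y²/3
M(F) = -1 (M(F) = 2 - 3 = -1)
N = 3 (N = 3/2 - 3*(-1 + 0)/2 = 3/2 - 3*(-1)/2 = 3/2 - ½*(-3) = 3/2 + 3/2 = 3)
P = -14 (P = 42/((-⅓*3²)) = 42/((-⅓*9)) = 42/(-3) = 42*(-⅓) = -14)
P + N*(-19) = -14 + 3*(-19) = -14 - 57 = -71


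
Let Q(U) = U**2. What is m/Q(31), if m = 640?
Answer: 640/961 ≈ 0.66597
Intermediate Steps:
m/Q(31) = 640/(31**2) = 640/961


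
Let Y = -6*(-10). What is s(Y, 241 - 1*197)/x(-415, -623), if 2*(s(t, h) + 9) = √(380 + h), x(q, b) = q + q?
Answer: 9/830 - √106/830 ≈ -0.0015610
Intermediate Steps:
Y = 60
x(q, b) = 2*q
s(t, h) = -9 + √(380 + h)/2
s(Y, 241 - 1*197)/x(-415, -623) = (-9 + √(380 + (241 - 1*197))/2)/((2*(-415))) = (-9 + √(380 + (241 - 197))/2)/(-830) = (-9 + √(380 + 44)/2)*(-1/830) = (-9 + √424/2)*(-1/830) = (-9 + (2*√106)/2)*(-1/830) = (-9 + √106)*(-1/830) = 9/830 - √106/830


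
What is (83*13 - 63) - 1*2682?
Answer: -1666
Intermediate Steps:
(83*13 - 63) - 1*2682 = (1079 - 63) - 2682 = 1016 - 2682 = -1666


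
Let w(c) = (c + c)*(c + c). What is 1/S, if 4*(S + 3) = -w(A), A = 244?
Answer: -1/59539 ≈ -1.6796e-5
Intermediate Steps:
w(c) = 4*c**2 (w(c) = (2*c)*(2*c) = 4*c**2)
S = -59539 (S = -3 + (-4*244**2)/4 = -3 + (-4*59536)/4 = -3 + (-1*238144)/4 = -3 + (1/4)*(-238144) = -3 - 59536 = -59539)
1/S = 1/(-59539) = -1/59539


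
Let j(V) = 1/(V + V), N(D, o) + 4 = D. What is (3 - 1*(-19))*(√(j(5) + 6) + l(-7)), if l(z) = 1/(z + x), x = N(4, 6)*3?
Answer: -22/7 + 11*√610/5 ≈ 51.193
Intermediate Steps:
N(D, o) = -4 + D
j(V) = 1/(2*V)
x = 0 (x = (-4 + 4)*3 = 0*3 = 0)
l(z) = 1/z (l(z) = 1/(z + 0) = 1/z)
(3 - 1*(-19))*(√(j(5) + 6) + l(-7)) = (3 - 1*(-19))*(√((½)/5 + 6) + 1/(-7)) = (3 + 19)*(√((½)*(⅕) + 6) - ⅐) = 22*(√(⅒ + 6) - ⅐) = 22*(√(61/10) - ⅐) = 22*(√610/10 - ⅐) = 22*(-⅐ + √610/10) = -22/7 + 11*√610/5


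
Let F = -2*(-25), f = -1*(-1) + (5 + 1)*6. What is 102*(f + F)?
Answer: 8874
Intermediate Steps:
f = 37 (f = 1 + 6*6 = 1 + 36 = 37)
F = 50
102*(f + F) = 102*(37 + 50) = 102*87 = 8874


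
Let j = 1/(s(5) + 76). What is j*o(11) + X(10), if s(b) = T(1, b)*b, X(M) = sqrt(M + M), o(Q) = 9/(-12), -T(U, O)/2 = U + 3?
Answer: -1/48 + 2*sqrt(5) ≈ 4.4513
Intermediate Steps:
T(U, O) = -6 - 2*U (T(U, O) = -2*(U + 3) = -2*(3 + U) = -6 - 2*U)
o(Q) = -3/4 (o(Q) = 9*(-1/12) = -3/4)
X(M) = sqrt(2)*sqrt(M) (X(M) = sqrt(2*M) = sqrt(2)*sqrt(M))
s(b) = -8*b (s(b) = (-6 - 2*1)*b = (-6 - 2)*b = -8*b)
j = 1/36 (j = 1/(-8*5 + 76) = 1/(-40 + 76) = 1/36 ≈ 0.027778)
j*o(11) + X(10) = (1/36)*(-3/4) + sqrt(2)*sqrt(10) = -1/48 + 2*sqrt(5)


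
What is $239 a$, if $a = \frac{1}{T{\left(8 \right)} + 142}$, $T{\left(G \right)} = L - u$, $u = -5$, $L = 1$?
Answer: $\frac{239}{148} \approx 1.6149$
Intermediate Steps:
$T{\left(G \right)} = 6$ ($T{\left(G \right)} = 1 - -5 = 1 + 5 = 6$)
$a = \frac{1}{148}$ ($a = \frac{1}{6 + 142} = \frac{1}{148} \approx 0.0067568$)
$239 a = 239 \cdot \frac{1}{148} = \frac{239}{148}$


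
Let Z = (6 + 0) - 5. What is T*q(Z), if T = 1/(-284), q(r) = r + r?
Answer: -1/142 ≈ -0.0070423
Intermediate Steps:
Z = 1 (Z = 6 - 5 = 1)
q(r) = 2*r
T = -1/284 ≈ -0.0035211
T*q(Z) = -1/142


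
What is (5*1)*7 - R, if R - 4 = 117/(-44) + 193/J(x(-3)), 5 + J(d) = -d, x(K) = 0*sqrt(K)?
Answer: 15897/220 ≈ 72.259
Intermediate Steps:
x(K) = 0
J(d) = -5 - d
R = -8197/220 (R = 4 + (117/(-44) + 193/(-5 - 1*0)) = 4 + (117*(-1/44) + 193/(-5 + 0)) = 4 + (-117/44 + 193/(-5)) = 4 + (-117/44 + 193*(-1/5)) = 4 + (-117/44 - 193/5) = 4 - 9077/220 = -8197/220 ≈ -37.259)
(5*1)*7 - R = (5*1)*7 - 1*(-8197/220) = 5*7 + 8197/220 = 35 + 8197/220 = 15897/220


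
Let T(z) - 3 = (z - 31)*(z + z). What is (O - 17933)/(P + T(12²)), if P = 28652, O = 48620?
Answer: 30687/61199 ≈ 0.50143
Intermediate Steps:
T(z) = 3 + 2*z*(-31 + z) (T(z) = 3 + (z - 31)*(z + z) = 3 + (-31 + z)*(2*z) = 3 + 2*z*(-31 + z))
(O - 17933)/(P + T(12²)) = (48620 - 17933)/(28652 + (3 - 62*12² + 2*(12²)²)) = 30687/(28652 + (3 - 62*144 + 2*144²)) = 30687/(28652 + (3 - 8928 + 2*20736)) = 30687/(28652 + (3 - 8928 + 41472)) = 30687/(28652 + 32547) = 30687/61199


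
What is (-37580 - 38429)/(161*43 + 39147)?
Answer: -76009/46070 ≈ -1.6499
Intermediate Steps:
(-37580 - 38429)/(161*43 + 39147) = -76009/(6923 + 39147) = -76009/46070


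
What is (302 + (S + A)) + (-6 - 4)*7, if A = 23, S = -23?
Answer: 232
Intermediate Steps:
(302 + (S + A)) + (-6 - 4)*7 = (302 + (-23 + 23)) + (-6 - 4)*7 = (302 + 0) - 10*7 = 302 - 70 = 232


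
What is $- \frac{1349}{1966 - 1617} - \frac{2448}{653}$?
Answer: $- \frac{1735249}{227897} \approx -7.6142$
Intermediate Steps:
$- \frac{1349}{1966 - 1617} - \frac{2448}{653} = - \frac{1349}{349} - \frac{2448}{653} = - \frac{1735249}{227897}$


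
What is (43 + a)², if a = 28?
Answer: 5041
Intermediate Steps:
(43 + a)² = (43 + 28)² = 71² = 5041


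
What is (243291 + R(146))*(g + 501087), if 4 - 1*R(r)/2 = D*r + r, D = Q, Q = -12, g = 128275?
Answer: 155144655982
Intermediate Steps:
D = -12
R(r) = 8 + 22*r (R(r) = 8 - 2*(-12*r + r) = 8 - (-22)*r = 8 + 22*r)
(243291 + R(146))*(g + 501087) = (243291 + (8 + 22*146))*(128275 + 501087) = (243291 + (8 + 3212))*629362 = (243291 + 3220)*629362 = 246511*629362 = 155144655982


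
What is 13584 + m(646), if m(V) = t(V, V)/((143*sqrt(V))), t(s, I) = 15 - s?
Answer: 13584 - 631*sqrt(646)/92378 ≈ 13584.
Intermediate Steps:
m(V) = (15 - V)/(143*sqrt(V)) (m(V) = (15 - V)/((143*sqrt(V))) = (15 - V)*(1/(143*sqrt(V))) = (15 - V)/(143*sqrt(V)))
13584 + m(646) = 13584 + (15 - 1*646)/(143*sqrt(646)) = 13584 + (sqrt(646)/646)*(15 - 646)/143 = 13584 + (1/143)*(sqrt(646)/646)*(-631) = 13584 - 631*sqrt(646)/92378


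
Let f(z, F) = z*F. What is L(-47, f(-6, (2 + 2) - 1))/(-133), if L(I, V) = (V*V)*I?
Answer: 15228/133 ≈ 114.50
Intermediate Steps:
f(z, F) = F*z
L(I, V) = I*V² (L(I, V) = V²*I = I*V²)
L(-47, f(-6, (2 + 2) - 1))/(-133) = -47*36*((2 + 2) - 1)²/(-133) = -47*36*(4 - 1)²*(-1/133) = -47*(3*(-6))²*(-1/133) = -47*(-18)²*(-1/133) = -47*324*(-1/133) = -15228*(-1/133) = 15228/133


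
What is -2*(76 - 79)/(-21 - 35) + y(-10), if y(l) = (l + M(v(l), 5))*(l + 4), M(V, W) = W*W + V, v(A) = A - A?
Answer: -2523/28 ≈ -90.107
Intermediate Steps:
v(A) = 0
M(V, W) = V + W**2 (M(V, W) = W**2 + V = V + W**2)
y(l) = (4 + l)*(25 + l) (y(l) = (l + (0 + 5**2))*(l + 4) = (l + (0 + 25))*(4 + l) = (l + 25)*(4 + l) = (25 + l)*(4 + l) = (4 + l)*(25 + l))
-2*(76 - 79)/(-21 - 35) + y(-10) = -2*(76 - 79)/(-21 - 35) + (100 + (-10)**2 + 29*(-10)) = -(-6)/(-56) + (100 + 100 - 290) = -(-6)*(-1)/56 - 90 = -2*3/56 - 90 = -3/28 - 90 = -2523/28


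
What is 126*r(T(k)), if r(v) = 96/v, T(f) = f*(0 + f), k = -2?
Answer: 3024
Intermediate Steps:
T(f) = f² (T(f) = f*f = f²)
126*r(T(k)) = 126*(96/((-2)²)) = 126*(96/4) = 126*(96*(¼)) = 126*24 = 3024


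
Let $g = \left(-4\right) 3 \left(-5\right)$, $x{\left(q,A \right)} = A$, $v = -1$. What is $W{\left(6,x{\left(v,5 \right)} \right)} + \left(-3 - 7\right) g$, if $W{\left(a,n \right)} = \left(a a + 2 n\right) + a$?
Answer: $-548$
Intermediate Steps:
$W{\left(a,n \right)} = a + a^{2} + 2 n$ ($W{\left(a,n \right)} = \left(a^{2} + 2 n\right) + a = a + a^{2} + 2 n$)
$g = 60$ ($g = \left(-12\right) \left(-5\right) = 60$)
$W{\left(6,x{\left(v,5 \right)} \right)} + \left(-3 - 7\right) g = \left(6 + 6^{2} + 2 \cdot 5\right) + \left(-3 - 7\right) 60 = \left(6 + 36 + 10\right) + \left(-3 - 7\right) 60 = 52 - 600 = -548$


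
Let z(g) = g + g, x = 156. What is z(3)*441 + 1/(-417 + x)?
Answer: 690605/261 ≈ 2646.0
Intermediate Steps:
z(g) = 2*g
z(3)*441 + 1/(-417 + x) = (2*3)*441 + 1/(-417 + 156) = 6*441 + 1/(-261) = 2646 - 1/261 = 690605/261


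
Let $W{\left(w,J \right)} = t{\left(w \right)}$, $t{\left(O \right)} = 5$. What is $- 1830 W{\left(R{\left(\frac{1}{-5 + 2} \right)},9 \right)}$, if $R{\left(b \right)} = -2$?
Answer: $-9150$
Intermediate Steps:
$W{\left(w,J \right)} = 5$
$- 1830 W{\left(R{\left(\frac{1}{-5 + 2} \right)},9 \right)} = \left(-1830\right) 5 = -9150$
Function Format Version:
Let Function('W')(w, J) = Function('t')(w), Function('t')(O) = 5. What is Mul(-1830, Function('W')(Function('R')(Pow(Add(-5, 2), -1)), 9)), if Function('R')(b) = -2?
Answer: -9150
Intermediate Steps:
Function('W')(w, J) = 5
Mul(-1830, Function('W')(Function('R')(Pow(Add(-5, 2), -1)), 9)) = Mul(-1830, 5) = -9150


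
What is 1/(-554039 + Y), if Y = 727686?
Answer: 1/173647 ≈ 5.7588e-6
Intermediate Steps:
1/(-554039 + Y) = 1/(-554039 + 727686) = 1/173647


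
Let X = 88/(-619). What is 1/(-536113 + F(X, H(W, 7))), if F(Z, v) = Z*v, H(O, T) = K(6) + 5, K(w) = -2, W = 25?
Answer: -619/331854211 ≈ -1.8653e-6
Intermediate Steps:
H(O, T) = 3 (H(O, T) = -2 + 5 = 3)
X = -88/619 (X = 88*(-1/619) = -88/619 ≈ -0.14216)
1/(-536113 + F(X, H(W, 7))) = 1/(-536113 - 88/619*3) = 1/(-536113 - 264/619) = 1/(-331854211/619) = -619/331854211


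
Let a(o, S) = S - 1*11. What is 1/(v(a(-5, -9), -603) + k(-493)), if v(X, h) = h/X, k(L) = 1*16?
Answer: 20/923 ≈ 0.021668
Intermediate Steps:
a(o, S) = -11 + S (a(o, S) = S - 11 = -11 + S)
k(L) = 16
1/(v(a(-5, -9), -603) + k(-493)) = 1/(-603/(-11 - 9) + 16) = 1/(-603/(-20) + 16) = 1/(-603*(-1/20) + 16) = 1/(603/20 + 16) = 1/(923/20) = 20/923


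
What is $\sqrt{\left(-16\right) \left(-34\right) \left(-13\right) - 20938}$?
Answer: $i \sqrt{28010} \approx 167.36 i$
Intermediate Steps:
$\sqrt{\left(-16\right) \left(-34\right) \left(-13\right) - 20938} = \sqrt{544 \left(-13\right) - 20938} = \sqrt{-7072 - 20938} = \sqrt{-28010} = i \sqrt{28010}$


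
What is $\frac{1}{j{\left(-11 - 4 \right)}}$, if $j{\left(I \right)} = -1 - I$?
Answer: $\frac{1}{14} \approx 0.071429$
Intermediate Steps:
$\frac{1}{j{\left(-11 - 4 \right)}} = \frac{1}{-1 - \left(-11 - 4\right)} = \frac{1}{-1 - -15} = \frac{1}{-1 + 15} = \frac{1}{14}$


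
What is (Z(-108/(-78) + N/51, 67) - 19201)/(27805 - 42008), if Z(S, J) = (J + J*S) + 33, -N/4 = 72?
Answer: 4284435/3138863 ≈ 1.3650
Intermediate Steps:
N = -288 (N = -4*72 = -288)
Z(S, J) = 33 + J + J*S
(Z(-108/(-78) + N/51, 67) - 19201)/(27805 - 42008) = ((33 + 67 + 67*(-108/(-78) - 288/51)) - 19201)/(27805 - 42008) = ((33 + 67 + 67*(-108*(-1/78) - 288*1/51)) - 19201)/(-14203) = ((33 + 67 + 67*(18/13 - 96/17)) - 19201)*(-1/14203) = ((33 + 67 + 67*(-942/221)) - 19201)*(-1/14203) = ((33 + 67 - 63114/221) - 19201)*(-1/14203) = (-41014/221 - 19201)*(-1/14203) = -4284435/221*(-1/14203) = 4284435/3138863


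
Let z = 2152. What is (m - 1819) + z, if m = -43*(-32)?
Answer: 1709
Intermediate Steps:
m = 1376
(m - 1819) + z = (1376 - 1819) + 2152 = -443 + 2152 = 1709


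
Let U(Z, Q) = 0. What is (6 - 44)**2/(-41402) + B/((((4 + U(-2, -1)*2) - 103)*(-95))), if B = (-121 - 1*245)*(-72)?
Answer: 59858038/21632545 ≈ 2.7670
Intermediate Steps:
B = 26352 (B = (-121 - 245)*(-72) = -366*(-72) = 26352)
(6 - 44)**2/(-41402) + B/((((4 + U(-2, -1)*2) - 103)*(-95))) = (6 - 44)**2/(-41402) + 26352/((((4 + 0*2) - 103)*(-95))) = (-38)**2*(-1/41402) + 26352/((((4 + 0) - 103)*(-95))) = 1444*(-1/41402) + 26352/(((4 - 103)*(-95))) = -722/20701 + 26352/((-99*(-95))) = -722/20701 + 26352/9405 = -722/20701 + 26352*(1/9405) = -722/20701 + 2928/1045 = 59858038/21632545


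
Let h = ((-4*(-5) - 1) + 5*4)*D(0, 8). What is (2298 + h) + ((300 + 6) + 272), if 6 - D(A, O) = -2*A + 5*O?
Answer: 1550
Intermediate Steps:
D(A, O) = 6 - 5*O + 2*A (D(A, O) = 6 - (-2*A + 5*O) = 6 + (-5*O + 2*A) = 6 - 5*O + 2*A)
h = -1326 (h = ((-4*(-5) - 1) + 5*4)*(6 - 5*8 + 2*0) = ((20 - 1) + 20)*(6 - 40 + 0) = (19 + 20)*(-34) = 39*(-34) = -1326)
(2298 + h) + ((300 + 6) + 272) = (2298 - 1326) + ((300 + 6) + 272) = 972 + (306 + 272) = 972 + 578 = 1550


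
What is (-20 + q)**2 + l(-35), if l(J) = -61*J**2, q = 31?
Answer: -74604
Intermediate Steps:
(-20 + q)**2 + l(-35) = (-20 + 31)**2 - 61*(-35)**2 = 11**2 - 61*1225 = 121 - 74725 = -74604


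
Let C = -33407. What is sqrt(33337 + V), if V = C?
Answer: I*sqrt(70) ≈ 8.3666*I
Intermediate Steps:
V = -33407
sqrt(33337 + V) = sqrt(33337 - 33407) = sqrt(-70) = I*sqrt(70)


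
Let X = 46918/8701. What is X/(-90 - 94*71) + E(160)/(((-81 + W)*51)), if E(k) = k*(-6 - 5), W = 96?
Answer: -10361816491/4502297646 ≈ -2.3015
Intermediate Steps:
X = 46918/8701 (X = 46918*(1/8701) = 46918/8701 ≈ 5.3923)
E(k) = -11*k (E(k) = k*(-11) = -11*k)
X/(-90 - 94*71) + E(160)/(((-81 + W)*51)) = 46918/(8701*(-90 - 94*71)) + (-11*160)/(((-81 + 96)*51)) = 46918/(8701*(-90 - 6674)) - 1760/(15*51) = (46918/8701)/(-6764) - 1760/765 = (46918/8701)*(-1/6764) - 1760*1/765 = -23459/29426782 - 352/153 = -10361816491/4502297646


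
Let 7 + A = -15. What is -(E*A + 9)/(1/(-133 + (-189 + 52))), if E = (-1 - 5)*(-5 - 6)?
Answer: -389610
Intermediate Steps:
A = -22 (A = -7 - 15 = -22)
E = 66 (E = -6*(-11) = 66)
-(E*A + 9)/(1/(-133 + (-189 + 52))) = -(66*(-22) + 9)/(1/(-133 + (-189 + 52))) = -(-1452 + 9)/(1/(-133 - 137)) = -(-1443)/(1/(-270)) = -(-1443)/(-1/270) = -(-1443)*(-270) = -1*389610 = -389610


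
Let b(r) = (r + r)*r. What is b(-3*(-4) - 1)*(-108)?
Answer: -26136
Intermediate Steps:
b(r) = 2*r² (b(r) = (2*r)*r = 2*r²)
b(-3*(-4) - 1)*(-108) = (2*(-3*(-4) - 1)²)*(-108) = (2*(12 - 1)²)*(-108) = (2*11²)*(-108) = (2*121)*(-108) = 242*(-108) = -26136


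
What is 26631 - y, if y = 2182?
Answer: 24449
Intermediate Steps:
26631 - y = 26631 - 1*2182 = 26631 - 2182 = 24449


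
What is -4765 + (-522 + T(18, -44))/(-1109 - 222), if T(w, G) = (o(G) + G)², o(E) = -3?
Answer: -6343902/1331 ≈ -4766.3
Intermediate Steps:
T(w, G) = (-3 + G)²
-4765 + (-522 + T(18, -44))/(-1109 - 222) = -4765 + (-522 + (-3 - 44)²)/(-1109 - 222) = -4765 + (-522 + (-47)²)/(-1331) = -4765 + (-522 + 2209)*(-1/1331) = -4765 + 1687*(-1/1331) = -4765 - 1687/1331 = -6343902/1331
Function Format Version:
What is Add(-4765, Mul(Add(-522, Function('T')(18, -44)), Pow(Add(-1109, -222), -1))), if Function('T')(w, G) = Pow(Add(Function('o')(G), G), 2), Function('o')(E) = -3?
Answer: Rational(-6343902, 1331) ≈ -4766.3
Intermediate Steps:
Function('T')(w, G) = Pow(Add(-3, G), 2)
Add(-4765, Mul(Add(-522, Function('T')(18, -44)), Pow(Add(-1109, -222), -1))) = Add(-4765, Mul(Add(-522, Pow(Add(-3, -44), 2)), Pow(Add(-1109, -222), -1))) = Add(-4765, Mul(Add(-522, Pow(-47, 2)), Pow(-1331, -1))) = Add(-4765, Mul(Add(-522, 2209), Rational(-1, 1331))) = Add(-4765, Mul(1687, Rational(-1, 1331))) = Add(-4765, Rational(-1687, 1331)) = Rational(-6343902, 1331)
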